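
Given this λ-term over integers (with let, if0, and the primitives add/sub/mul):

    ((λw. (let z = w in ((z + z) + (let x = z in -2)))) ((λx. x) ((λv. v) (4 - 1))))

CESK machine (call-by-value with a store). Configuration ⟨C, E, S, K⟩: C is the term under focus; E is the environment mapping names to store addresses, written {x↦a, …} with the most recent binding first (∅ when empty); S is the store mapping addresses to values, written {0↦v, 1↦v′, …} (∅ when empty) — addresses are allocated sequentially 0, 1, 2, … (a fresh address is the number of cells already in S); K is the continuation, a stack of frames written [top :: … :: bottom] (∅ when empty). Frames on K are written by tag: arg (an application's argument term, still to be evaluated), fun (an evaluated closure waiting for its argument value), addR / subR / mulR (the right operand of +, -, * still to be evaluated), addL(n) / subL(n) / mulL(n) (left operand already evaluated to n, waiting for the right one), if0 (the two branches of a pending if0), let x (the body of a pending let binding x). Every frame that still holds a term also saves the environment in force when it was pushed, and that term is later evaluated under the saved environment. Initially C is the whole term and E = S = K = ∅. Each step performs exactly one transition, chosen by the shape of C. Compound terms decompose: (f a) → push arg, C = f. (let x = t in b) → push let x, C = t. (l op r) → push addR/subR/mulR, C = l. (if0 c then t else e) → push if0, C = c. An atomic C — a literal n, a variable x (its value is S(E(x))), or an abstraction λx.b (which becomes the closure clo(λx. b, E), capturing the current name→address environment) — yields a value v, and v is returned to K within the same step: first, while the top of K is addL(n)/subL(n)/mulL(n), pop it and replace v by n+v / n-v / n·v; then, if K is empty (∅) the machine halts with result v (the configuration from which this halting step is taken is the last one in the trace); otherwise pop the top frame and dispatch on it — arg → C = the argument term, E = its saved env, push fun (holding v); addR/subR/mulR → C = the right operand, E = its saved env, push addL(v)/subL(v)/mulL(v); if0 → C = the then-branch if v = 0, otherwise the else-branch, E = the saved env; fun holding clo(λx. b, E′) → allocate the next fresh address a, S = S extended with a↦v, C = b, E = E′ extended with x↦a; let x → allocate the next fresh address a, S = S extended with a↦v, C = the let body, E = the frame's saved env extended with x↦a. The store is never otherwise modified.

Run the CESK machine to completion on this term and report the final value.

Answer: 4

Derivation:
0. [C=((λw. (let z = w in ((z + z) + (let x = z in -2)))) ((λx. x) ((λv. v) (4 - 1)))) | E=∅ | S=∅ | K=∅]
1. [C=(λw. (let z = w in ((z + z) + (let x = z in -2)))) | E=∅ | S=∅ | K=[arg]]
2. [C=((λx. x) ((λv. v) (4 - 1))) | E=∅ | S=∅ | K=[fun]]
3. [C=(λx. x) | E=∅ | S=∅ | K=[arg :: fun]]
4. [C=((λv. v) (4 - 1)) | E=∅ | S=∅ | K=[fun :: fun]]
5. [C=(λv. v) | E=∅ | S=∅ | K=[arg :: fun :: fun]]
6. [C=(4 - 1) | E=∅ | S=∅ | K=[fun :: fun :: fun]]
7. [C=4 | E=∅ | S=∅ | K=[subR :: fun :: fun :: fun]]
8. [C=1 | E=∅ | S=∅ | K=[subL(4) :: fun :: fun :: fun]]
9. [C=v | E={v↦0} | S={0↦3} | K=[fun :: fun]]
10. [C=x | E={x↦1} | S={0↦3, 1↦3} | K=[fun]]
11. [C=(let z = w in ((z + z) + (let x = z in -2))) | E={w↦2} | S={0↦3, 1↦3, 2↦3} | K=∅]
12. [C=w | E={w↦2} | S={0↦3, 1↦3, 2↦3} | K=[let z]]
13. [C=((z + z) + (let x = z in -2)) | E={z↦3, w↦2} | S={0↦3, 1↦3, 2↦3, 3↦3} | K=∅]
14. [C=(z + z) | E={z↦3, w↦2} | S={0↦3, 1↦3, 2↦3, 3↦3} | K=[addR]]
15. [C=z | E={z↦3, w↦2} | S={0↦3, 1↦3, 2↦3, 3↦3} | K=[addR :: addR]]
16. [C=z | E={z↦3, w↦2} | S={0↦3, 1↦3, 2↦3, 3↦3} | K=[addL(3) :: addR]]
17. [C=(let x = z in -2) | E={z↦3, w↦2} | S={0↦3, 1↦3, 2↦3, 3↦3} | K=[addL(6)]]
18. [C=z | E={z↦3, w↦2} | S={0↦3, 1↦3, 2↦3, 3↦3} | K=[let x :: addL(6)]]
19. [C=-2 | E={x↦4, z↦3, w↦2} | S={0↦3, 1↦3, 2↦3, 3↦3, 4↦3} | K=[addL(6)]]
→ final value 4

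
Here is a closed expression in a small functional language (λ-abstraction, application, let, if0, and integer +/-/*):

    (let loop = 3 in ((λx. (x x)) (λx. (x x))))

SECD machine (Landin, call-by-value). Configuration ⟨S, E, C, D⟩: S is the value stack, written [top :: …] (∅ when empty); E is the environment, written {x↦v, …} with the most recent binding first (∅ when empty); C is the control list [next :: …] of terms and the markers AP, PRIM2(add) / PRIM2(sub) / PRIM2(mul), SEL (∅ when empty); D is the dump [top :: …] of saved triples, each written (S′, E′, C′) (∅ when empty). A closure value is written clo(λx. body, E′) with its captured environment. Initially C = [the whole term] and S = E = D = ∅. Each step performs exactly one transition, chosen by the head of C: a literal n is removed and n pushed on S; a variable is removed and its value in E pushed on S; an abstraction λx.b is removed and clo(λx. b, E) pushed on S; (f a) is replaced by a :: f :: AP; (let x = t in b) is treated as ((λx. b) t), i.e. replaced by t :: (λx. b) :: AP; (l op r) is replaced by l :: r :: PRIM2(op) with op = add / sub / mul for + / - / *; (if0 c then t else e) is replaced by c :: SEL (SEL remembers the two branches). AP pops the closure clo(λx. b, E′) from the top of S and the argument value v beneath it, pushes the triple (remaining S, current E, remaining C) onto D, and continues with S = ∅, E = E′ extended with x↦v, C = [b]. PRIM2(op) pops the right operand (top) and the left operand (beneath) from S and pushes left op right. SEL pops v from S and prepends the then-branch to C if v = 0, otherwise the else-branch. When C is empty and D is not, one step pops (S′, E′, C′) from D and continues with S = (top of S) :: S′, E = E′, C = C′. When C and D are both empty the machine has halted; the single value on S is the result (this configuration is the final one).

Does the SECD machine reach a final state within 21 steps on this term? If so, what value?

Answer: DIVERGES (no final state within 21 steps)

Derivation:
0. <S=∅, E=∅, C=[(let loop = 3 in ((λx. (x x)) (λx. (x x))))], D=∅>
1. <S=∅, E=∅, C=[3 :: (λloop. ((λx. (x x)) (λx. (x x)))) :: AP], D=∅>
2. <S=[3], E=∅, C=[(λloop. ((λx. (x x)) (λx. (x x)))) :: AP], D=∅>
3. <S=[clo(λloop. ((λx. (x x)) (λx. (x x))), ∅) :: 3], E=∅, C=[AP], D=∅>
4. <S=∅, E={loop↦3}, C=[((λx. (x x)) (λx. (x x)))], D=[(∅, ∅, ∅)]>
5. <S=∅, E={loop↦3}, C=[(λx. (x x)) :: (λx. (x x)) :: AP], D=[(∅, ∅, ∅)]>
6. <S=[clo(λx. (x x), {loop↦3})], E={loop↦3}, C=[(λx. (x x)) :: AP], D=[(∅, ∅, ∅)]>
7. <S=[clo(λx. (x x), {loop↦3}) :: clo(λx. (x x), {loop↦3})], E={loop↦3}, C=[AP], D=[(∅, ∅, ∅)]>
8. <S=∅, E={x↦clo(λx. (x x), {loop↦3}), loop↦3}, C=[(x x)], D=[(∅, {loop↦3}, ∅) :: (∅, ∅, ∅)]>
9. <S=∅, E={x↦clo(λx. (x x), {loop↦3}), loop↦3}, C=[x :: x :: AP], D=[(∅, {loop↦3}, ∅) :: (∅, ∅, ∅)]>
10. <S=[clo(λx. (x x), {loop↦3})], E={x↦clo(λx. (x x), {loop↦3}), loop↦3}, C=[x :: AP], D=[(∅, {loop↦3}, ∅) :: (∅, ∅, ∅)]>
11. <S=[clo(λx. (x x), {loop↦3}) :: clo(λx. (x x), {loop↦3})], E={x↦clo(λx. (x x), {loop↦3}), loop↦3}, C=[AP], D=[(∅, {loop↦3}, ∅) :: (∅, ∅, ∅)]>
12. <S=∅, E={x↦clo(λx. (x x), {loop↦3}), loop↦3}, C=[(x x)], D=[(∅, {x↦clo(λx. (x x), {loop↦3}), loop↦3}, ∅) :: (∅, {loop↦3}, ∅) :: (∅, ∅, ∅)]>
13. <S=∅, E={x↦clo(λx. (x x), {loop↦3}), loop↦3}, C=[x :: x :: AP], D=[(∅, {x↦clo(λx. (x x), {loop↦3}), loop↦3}, ∅) :: (∅, {loop↦3}, ∅) :: (∅, ∅, ∅)]>
14. <S=[clo(λx. (x x), {loop↦3})], E={x↦clo(λx. (x x), {loop↦3}), loop↦3}, C=[x :: AP], D=[(∅, {x↦clo(λx. (x x), {loop↦3}), loop↦3}, ∅) :: (∅, {loop↦3}, ∅) :: (∅, ∅, ∅)]>
15. <S=[clo(λx. (x x), {loop↦3}) :: clo(λx. (x x), {loop↦3})], E={x↦clo(λx. (x x), {loop↦3}), loop↦3}, C=[AP], D=[(∅, {x↦clo(λx. (x x), {loop↦3}), loop↦3}, ∅) :: (∅, {loop↦3}, ∅) :: (∅, ∅, ∅)]>
16. <S=∅, E={x↦clo(λx. (x x), {loop↦3}), loop↦3}, C=[(x x)], D=[(∅, {x↦clo(λx. (x x), {loop↦3}), loop↦3}, ∅) :: (∅, {x↦clo(λx. (x x), {loop↦3}), loop↦3}, ∅) :: (∅, {loop↦3}, ∅) :: (∅, ∅, ∅)]>
17. <S=∅, E={x↦clo(λx. (x x), {loop↦3}), loop↦3}, C=[x :: x :: AP], D=[(∅, {x↦clo(λx. (x x), {loop↦3}), loop↦3}, ∅) :: (∅, {x↦clo(λx. (x x), {loop↦3}), loop↦3}, ∅) :: (∅, {loop↦3}, ∅) :: (∅, ∅, ∅)]>
18. <S=[clo(λx. (x x), {loop↦3})], E={x↦clo(λx. (x x), {loop↦3}), loop↦3}, C=[x :: AP], D=[(∅, {x↦clo(λx. (x x), {loop↦3}), loop↦3}, ∅) :: (∅, {x↦clo(λx. (x x), {loop↦3}), loop↦3}, ∅) :: (∅, {loop↦3}, ∅) :: (∅, ∅, ∅)]>
19. <S=[clo(λx. (x x), {loop↦3}) :: clo(λx. (x x), {loop↦3})], E={x↦clo(λx. (x x), {loop↦3}), loop↦3}, C=[AP], D=[(∅, {x↦clo(λx. (x x), {loop↦3}), loop↦3}, ∅) :: (∅, {x↦clo(λx. (x x), {loop↦3}), loop↦3}, ∅) :: (∅, {loop↦3}, ∅) :: (∅, ∅, ∅)]>
20. <S=∅, E={x↦clo(λx. (x x), {loop↦3}), loop↦3}, C=[(x x)], D=[(∅, {x↦clo(λx. (x x), {loop↦3}), loop↦3}, ∅) :: (∅, {x↦clo(λx. (x x), {loop↦3}), loop↦3}, ∅) :: (∅, {x↦clo(λx. (x x), {loop↦3}), loop↦3}, ∅) :: (∅, {loop↦3}, ∅) :: (∅, ∅, ∅)]>
21. <S=∅, E={x↦clo(λx. (x x), {loop↦3}), loop↦3}, C=[x :: x :: AP], D=[(∅, {x↦clo(λx. (x x), {loop↦3}), loop↦3}, ∅) :: (∅, {x↦clo(λx. (x x), {loop↦3}), loop↦3}, ∅) :: (∅, {x↦clo(λx. (x x), {loop↦3}), loop↦3}, ∅) :: (∅, {loop↦3}, ∅) :: (∅, ∅, ∅)]>
→ 21 transitions taken and the configuration is still not final: no result within 21 steps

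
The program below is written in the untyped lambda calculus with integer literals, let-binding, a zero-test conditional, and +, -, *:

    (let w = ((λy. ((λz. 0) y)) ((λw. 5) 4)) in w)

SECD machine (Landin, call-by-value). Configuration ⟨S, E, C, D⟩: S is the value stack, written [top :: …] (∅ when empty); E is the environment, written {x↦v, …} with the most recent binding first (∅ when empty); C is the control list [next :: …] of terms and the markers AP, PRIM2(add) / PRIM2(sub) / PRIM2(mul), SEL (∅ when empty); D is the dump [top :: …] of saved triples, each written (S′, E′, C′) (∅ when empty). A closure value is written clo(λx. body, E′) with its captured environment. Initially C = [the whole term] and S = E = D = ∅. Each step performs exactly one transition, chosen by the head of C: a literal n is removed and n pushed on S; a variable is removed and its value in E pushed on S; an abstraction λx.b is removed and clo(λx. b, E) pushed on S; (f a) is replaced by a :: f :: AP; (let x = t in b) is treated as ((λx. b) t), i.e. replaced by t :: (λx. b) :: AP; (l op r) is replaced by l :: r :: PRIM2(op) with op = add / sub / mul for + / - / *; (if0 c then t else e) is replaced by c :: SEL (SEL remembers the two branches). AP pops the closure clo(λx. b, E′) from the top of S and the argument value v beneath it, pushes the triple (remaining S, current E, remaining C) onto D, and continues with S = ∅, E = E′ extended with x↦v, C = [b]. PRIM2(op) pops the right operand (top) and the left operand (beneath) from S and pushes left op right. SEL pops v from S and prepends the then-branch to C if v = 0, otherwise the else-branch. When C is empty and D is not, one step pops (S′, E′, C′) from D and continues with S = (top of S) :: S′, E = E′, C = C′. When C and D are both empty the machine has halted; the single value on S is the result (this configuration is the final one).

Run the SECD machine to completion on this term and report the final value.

[0] <S=∅, E=∅, C=[(let w = ((λy. ((λz. 0) y)) ((λw. 5) 4)) in w)], D=∅>
[1] <S=∅, E=∅, C=[((λy. ((λz. 0) y)) ((λw. 5) 4)) :: (λw. w) :: AP], D=∅>
[2] <S=∅, E=∅, C=[((λw. 5) 4) :: (λy. ((λz. 0) y)) :: AP :: (λw. w) :: AP], D=∅>
[3] <S=∅, E=∅, C=[4 :: (λw. 5) :: AP :: (λy. ((λz. 0) y)) :: AP :: (λw. w) :: AP], D=∅>
[4] <S=[4], E=∅, C=[(λw. 5) :: AP :: (λy. ((λz. 0) y)) :: AP :: (λw. w) :: AP], D=∅>
[5] <S=[clo(λw. 5, ∅) :: 4], E=∅, C=[AP :: (λy. ((λz. 0) y)) :: AP :: (λw. w) :: AP], D=∅>
[6] <S=∅, E={w↦4}, C=[5], D=[(∅, ∅, [(λy. ((λz. 0) y)) :: AP :: (λw. w) :: AP])]>
[7] <S=[5], E={w↦4}, C=∅, D=[(∅, ∅, [(λy. ((λz. 0) y)) :: AP :: (λw. w) :: AP])]>
[8] <S=[5], E=∅, C=[(λy. ((λz. 0) y)) :: AP :: (λw. w) :: AP], D=∅>
[9] <S=[clo(λy. ((λz. 0) y), ∅) :: 5], E=∅, C=[AP :: (λw. w) :: AP], D=∅>
[10] <S=∅, E={y↦5}, C=[((λz. 0) y)], D=[(∅, ∅, [(λw. w) :: AP])]>
[11] <S=∅, E={y↦5}, C=[y :: (λz. 0) :: AP], D=[(∅, ∅, [(λw. w) :: AP])]>
[12] <S=[5], E={y↦5}, C=[(λz. 0) :: AP], D=[(∅, ∅, [(λw. w) :: AP])]>
[13] <S=[clo(λz. 0, {y↦5}) :: 5], E={y↦5}, C=[AP], D=[(∅, ∅, [(λw. w) :: AP])]>
[14] <S=∅, E={z↦5, y↦5}, C=[0], D=[(∅, {y↦5}, ∅) :: (∅, ∅, [(λw. w) :: AP])]>
[15] <S=[0], E={z↦5, y↦5}, C=∅, D=[(∅, {y↦5}, ∅) :: (∅, ∅, [(λw. w) :: AP])]>
[16] <S=[0], E={y↦5}, C=∅, D=[(∅, ∅, [(λw. w) :: AP])]>
[17] <S=[0], E=∅, C=[(λw. w) :: AP], D=∅>
[18] <S=[clo(λw. w, ∅) :: 0], E=∅, C=[AP], D=∅>
[19] <S=∅, E={w↦0}, C=[w], D=[(∅, ∅, ∅)]>
[20] <S=[0], E={w↦0}, C=∅, D=[(∅, ∅, ∅)]>
[21] <S=[0], E=∅, C=∅, D=∅>
→ final value 0

Answer: 0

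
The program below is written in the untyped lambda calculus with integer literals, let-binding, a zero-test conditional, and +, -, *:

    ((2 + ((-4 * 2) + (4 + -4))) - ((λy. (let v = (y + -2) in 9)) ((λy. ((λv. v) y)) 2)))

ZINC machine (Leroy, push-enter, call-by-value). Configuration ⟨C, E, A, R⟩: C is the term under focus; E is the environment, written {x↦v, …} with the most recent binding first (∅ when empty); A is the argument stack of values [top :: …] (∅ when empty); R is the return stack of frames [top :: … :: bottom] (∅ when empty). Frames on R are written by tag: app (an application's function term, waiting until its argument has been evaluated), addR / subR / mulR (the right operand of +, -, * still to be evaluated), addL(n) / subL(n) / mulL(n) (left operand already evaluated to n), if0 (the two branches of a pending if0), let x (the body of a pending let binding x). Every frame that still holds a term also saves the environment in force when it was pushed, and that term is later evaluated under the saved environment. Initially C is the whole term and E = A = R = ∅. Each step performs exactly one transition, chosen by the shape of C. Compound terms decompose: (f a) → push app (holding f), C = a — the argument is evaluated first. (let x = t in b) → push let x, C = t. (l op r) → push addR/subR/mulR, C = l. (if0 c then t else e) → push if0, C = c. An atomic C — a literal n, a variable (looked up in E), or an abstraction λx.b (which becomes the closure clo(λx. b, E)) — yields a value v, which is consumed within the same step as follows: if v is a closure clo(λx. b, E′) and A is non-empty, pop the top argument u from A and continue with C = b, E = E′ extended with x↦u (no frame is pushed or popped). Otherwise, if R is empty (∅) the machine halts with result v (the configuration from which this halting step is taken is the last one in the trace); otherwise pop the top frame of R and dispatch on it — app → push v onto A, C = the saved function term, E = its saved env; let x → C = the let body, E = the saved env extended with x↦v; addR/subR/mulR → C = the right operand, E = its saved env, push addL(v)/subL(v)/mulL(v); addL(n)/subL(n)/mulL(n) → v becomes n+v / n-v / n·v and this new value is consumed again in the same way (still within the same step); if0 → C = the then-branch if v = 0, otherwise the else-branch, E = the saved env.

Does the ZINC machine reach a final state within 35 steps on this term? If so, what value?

[0] [C=((2 + ((-4 * 2) + (4 + -4))) - ((λy. (let v = (y + -2) in 9)) ((λy. ((λv. v) y)) 2))) | E=∅ | A=∅ | R=∅]
[1] [C=(2 + ((-4 * 2) + (4 + -4))) | E=∅ | A=∅ | R=[subR]]
[2] [C=2 | E=∅ | A=∅ | R=[addR :: subR]]
[3] [C=((-4 * 2) + (4 + -4)) | E=∅ | A=∅ | R=[addL(2) :: subR]]
[4] [C=(-4 * 2) | E=∅ | A=∅ | R=[addR :: addL(2) :: subR]]
[5] [C=-4 | E=∅ | A=∅ | R=[mulR :: addR :: addL(2) :: subR]]
[6] [C=2 | E=∅ | A=∅ | R=[mulL(-4) :: addR :: addL(2) :: subR]]
[7] [C=(4 + -4) | E=∅ | A=∅ | R=[addL(-8) :: addL(2) :: subR]]
[8] [C=4 | E=∅ | A=∅ | R=[addR :: addL(-8) :: addL(2) :: subR]]
[9] [C=-4 | E=∅ | A=∅ | R=[addL(4) :: addL(-8) :: addL(2) :: subR]]
[10] [C=((λy. (let v = (y + -2) in 9)) ((λy. ((λv. v) y)) 2)) | E=∅ | A=∅ | R=[subL(-6)]]
[11] [C=((λy. ((λv. v) y)) 2) | E=∅ | A=∅ | R=[app :: subL(-6)]]
[12] [C=2 | E=∅ | A=∅ | R=[app :: app :: subL(-6)]]
[13] [C=(λy. ((λv. v) y)) | E=∅ | A=[2] | R=[app :: subL(-6)]]
[14] [C=((λv. v) y) | E={y↦2} | A=∅ | R=[app :: subL(-6)]]
[15] [C=y | E={y↦2} | A=∅ | R=[app :: app :: subL(-6)]]
[16] [C=(λv. v) | E={y↦2} | A=[2] | R=[app :: subL(-6)]]
[17] [C=v | E={v↦2, y↦2} | A=∅ | R=[app :: subL(-6)]]
[18] [C=(λy. (let v = (y + -2) in 9)) | E=∅ | A=[2] | R=[subL(-6)]]
[19] [C=(let v = (y + -2) in 9) | E={y↦2} | A=∅ | R=[subL(-6)]]
[20] [C=(y + -2) | E={y↦2} | A=∅ | R=[let v :: subL(-6)]]
[21] [C=y | E={y↦2} | A=∅ | R=[addR :: let v :: subL(-6)]]
[22] [C=-2 | E={y↦2} | A=∅ | R=[addL(2) :: let v :: subL(-6)]]
[23] [C=9 | E={v↦0, y↦2} | A=∅ | R=[subL(-6)]]
→ final value -15

Answer: -15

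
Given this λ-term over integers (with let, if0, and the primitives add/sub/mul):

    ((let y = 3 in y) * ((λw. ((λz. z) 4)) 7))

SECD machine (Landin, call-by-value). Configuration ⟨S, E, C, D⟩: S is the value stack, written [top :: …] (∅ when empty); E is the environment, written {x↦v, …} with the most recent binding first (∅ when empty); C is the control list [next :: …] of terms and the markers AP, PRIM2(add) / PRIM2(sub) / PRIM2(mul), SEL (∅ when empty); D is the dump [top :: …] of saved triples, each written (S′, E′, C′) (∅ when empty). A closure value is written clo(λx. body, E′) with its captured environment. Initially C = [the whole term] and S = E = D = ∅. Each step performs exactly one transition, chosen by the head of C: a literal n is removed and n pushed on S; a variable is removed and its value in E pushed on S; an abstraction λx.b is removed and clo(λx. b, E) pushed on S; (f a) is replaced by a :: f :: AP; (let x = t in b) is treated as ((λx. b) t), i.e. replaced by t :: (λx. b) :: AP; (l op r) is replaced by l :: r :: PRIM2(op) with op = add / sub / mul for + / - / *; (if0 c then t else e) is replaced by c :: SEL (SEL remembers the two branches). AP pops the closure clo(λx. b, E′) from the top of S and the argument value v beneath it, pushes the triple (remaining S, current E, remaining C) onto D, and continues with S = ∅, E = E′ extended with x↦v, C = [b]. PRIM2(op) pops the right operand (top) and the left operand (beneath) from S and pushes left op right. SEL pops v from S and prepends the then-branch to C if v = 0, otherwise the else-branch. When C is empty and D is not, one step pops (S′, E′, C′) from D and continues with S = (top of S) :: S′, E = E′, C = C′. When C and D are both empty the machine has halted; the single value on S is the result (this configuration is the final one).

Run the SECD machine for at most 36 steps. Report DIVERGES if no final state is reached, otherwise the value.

0. [S=∅ | E=∅ | C=[((let y = 3 in y) * ((λw. ((λz. z) 4)) 7))] | D=∅]
1. [S=∅ | E=∅ | C=[(let y = 3 in y) :: ((λw. ((λz. z) 4)) 7) :: PRIM2(mul)] | D=∅]
2. [S=∅ | E=∅ | C=[3 :: (λy. y) :: AP :: ((λw. ((λz. z) 4)) 7) :: PRIM2(mul)] | D=∅]
3. [S=[3] | E=∅ | C=[(λy. y) :: AP :: ((λw. ((λz. z) 4)) 7) :: PRIM2(mul)] | D=∅]
4. [S=[clo(λy. y, ∅) :: 3] | E=∅ | C=[AP :: ((λw. ((λz. z) 4)) 7) :: PRIM2(mul)] | D=∅]
5. [S=∅ | E={y↦3} | C=[y] | D=[(∅, ∅, [((λw. ((λz. z) 4)) 7) :: PRIM2(mul)])]]
6. [S=[3] | E={y↦3} | C=∅ | D=[(∅, ∅, [((λw. ((λz. z) 4)) 7) :: PRIM2(mul)])]]
7. [S=[3] | E=∅ | C=[((λw. ((λz. z) 4)) 7) :: PRIM2(mul)] | D=∅]
8. [S=[3] | E=∅ | C=[7 :: (λw. ((λz. z) 4)) :: AP :: PRIM2(mul)] | D=∅]
9. [S=[7 :: 3] | E=∅ | C=[(λw. ((λz. z) 4)) :: AP :: PRIM2(mul)] | D=∅]
10. [S=[clo(λw. ((λz. z) 4), ∅) :: 7 :: 3] | E=∅ | C=[AP :: PRIM2(mul)] | D=∅]
11. [S=∅ | E={w↦7} | C=[((λz. z) 4)] | D=[([3], ∅, [PRIM2(mul)])]]
12. [S=∅ | E={w↦7} | C=[4 :: (λz. z) :: AP] | D=[([3], ∅, [PRIM2(mul)])]]
13. [S=[4] | E={w↦7} | C=[(λz. z) :: AP] | D=[([3], ∅, [PRIM2(mul)])]]
14. [S=[clo(λz. z, {w↦7}) :: 4] | E={w↦7} | C=[AP] | D=[([3], ∅, [PRIM2(mul)])]]
15. [S=∅ | E={z↦4, w↦7} | C=[z] | D=[(∅, {w↦7}, ∅) :: ([3], ∅, [PRIM2(mul)])]]
16. [S=[4] | E={z↦4, w↦7} | C=∅ | D=[(∅, {w↦7}, ∅) :: ([3], ∅, [PRIM2(mul)])]]
17. [S=[4] | E={w↦7} | C=∅ | D=[([3], ∅, [PRIM2(mul)])]]
18. [S=[4 :: 3] | E=∅ | C=[PRIM2(mul)] | D=∅]
19. [S=[12] | E=∅ | C=∅ | D=∅]
→ final value 12

Answer: 12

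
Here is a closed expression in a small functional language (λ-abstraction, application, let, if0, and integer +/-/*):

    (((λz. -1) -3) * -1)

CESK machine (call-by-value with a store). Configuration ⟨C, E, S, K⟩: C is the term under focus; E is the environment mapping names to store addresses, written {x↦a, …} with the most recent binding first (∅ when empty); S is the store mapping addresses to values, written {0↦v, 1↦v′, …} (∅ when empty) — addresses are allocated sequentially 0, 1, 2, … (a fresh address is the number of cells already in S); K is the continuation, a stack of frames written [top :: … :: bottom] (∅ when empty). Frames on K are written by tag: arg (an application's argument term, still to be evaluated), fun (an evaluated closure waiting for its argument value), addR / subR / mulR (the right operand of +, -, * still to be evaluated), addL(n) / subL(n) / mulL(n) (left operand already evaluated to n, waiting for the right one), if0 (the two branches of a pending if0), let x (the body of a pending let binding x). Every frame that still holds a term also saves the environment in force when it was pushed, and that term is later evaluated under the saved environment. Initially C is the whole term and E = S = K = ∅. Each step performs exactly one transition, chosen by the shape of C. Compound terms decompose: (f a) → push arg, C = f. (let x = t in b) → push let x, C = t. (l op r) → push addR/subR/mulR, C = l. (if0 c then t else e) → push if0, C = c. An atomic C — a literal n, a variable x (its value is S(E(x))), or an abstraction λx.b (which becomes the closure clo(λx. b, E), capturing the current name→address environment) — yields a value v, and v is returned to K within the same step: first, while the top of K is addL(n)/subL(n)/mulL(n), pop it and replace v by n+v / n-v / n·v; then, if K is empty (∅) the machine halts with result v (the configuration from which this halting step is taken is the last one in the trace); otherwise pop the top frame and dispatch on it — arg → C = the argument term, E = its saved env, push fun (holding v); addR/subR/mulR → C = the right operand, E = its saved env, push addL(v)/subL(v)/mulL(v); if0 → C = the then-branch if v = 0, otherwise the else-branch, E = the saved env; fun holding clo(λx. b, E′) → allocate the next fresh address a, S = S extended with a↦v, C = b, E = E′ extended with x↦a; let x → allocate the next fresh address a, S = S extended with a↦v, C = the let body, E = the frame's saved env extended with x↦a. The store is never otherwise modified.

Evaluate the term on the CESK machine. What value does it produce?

Answer: 1

Execution trace:
0. <C=(((λz. -1) -3) * -1), E=∅, S=∅, K=∅>
1. <C=((λz. -1) -3), E=∅, S=∅, K=[mulR]>
2. <C=(λz. -1), E=∅, S=∅, K=[arg :: mulR]>
3. <C=-3, E=∅, S=∅, K=[fun :: mulR]>
4. <C=-1, E={z↦0}, S={0↦-3}, K=[mulR]>
5. <C=-1, E=∅, S={0↦-3}, K=[mulL(-1)]>
→ final value 1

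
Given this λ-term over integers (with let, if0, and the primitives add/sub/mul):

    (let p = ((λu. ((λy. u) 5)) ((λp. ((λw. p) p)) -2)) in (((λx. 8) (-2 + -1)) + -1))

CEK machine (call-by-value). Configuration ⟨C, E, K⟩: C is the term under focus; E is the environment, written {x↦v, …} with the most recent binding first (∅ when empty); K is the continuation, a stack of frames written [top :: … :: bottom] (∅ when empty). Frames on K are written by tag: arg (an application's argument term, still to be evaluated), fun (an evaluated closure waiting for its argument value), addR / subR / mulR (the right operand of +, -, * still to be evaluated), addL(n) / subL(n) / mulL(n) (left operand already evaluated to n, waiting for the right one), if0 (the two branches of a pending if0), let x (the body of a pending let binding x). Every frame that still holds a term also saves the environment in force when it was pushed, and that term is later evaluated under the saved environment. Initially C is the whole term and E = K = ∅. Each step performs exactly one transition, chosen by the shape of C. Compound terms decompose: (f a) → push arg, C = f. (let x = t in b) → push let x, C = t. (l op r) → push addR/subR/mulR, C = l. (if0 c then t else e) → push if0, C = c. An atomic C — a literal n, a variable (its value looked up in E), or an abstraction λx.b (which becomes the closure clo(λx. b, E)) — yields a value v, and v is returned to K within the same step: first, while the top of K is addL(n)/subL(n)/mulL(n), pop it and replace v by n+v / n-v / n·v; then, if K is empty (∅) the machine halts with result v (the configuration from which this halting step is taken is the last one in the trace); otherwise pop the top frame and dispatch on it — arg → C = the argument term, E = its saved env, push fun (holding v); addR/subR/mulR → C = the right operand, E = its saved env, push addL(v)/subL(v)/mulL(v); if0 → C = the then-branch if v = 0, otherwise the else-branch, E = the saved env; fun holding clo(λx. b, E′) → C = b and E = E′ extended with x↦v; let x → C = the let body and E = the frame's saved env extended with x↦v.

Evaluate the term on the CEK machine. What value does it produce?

Answer: 7

Derivation:
step 0: <C=(let p = ((λu. ((λy. u) 5)) ((λp. ((λw. p) p)) -2)) in (((λx. 8) (-2 + -1)) + -1)), E=∅, K=∅>
step 1: <C=((λu. ((λy. u) 5)) ((λp. ((λw. p) p)) -2)), E=∅, K=[let p]>
step 2: <C=(λu. ((λy. u) 5)), E=∅, K=[arg :: let p]>
step 3: <C=((λp. ((λw. p) p)) -2), E=∅, K=[fun :: let p]>
step 4: <C=(λp. ((λw. p) p)), E=∅, K=[arg :: fun :: let p]>
step 5: <C=-2, E=∅, K=[fun :: fun :: let p]>
step 6: <C=((λw. p) p), E={p↦-2}, K=[fun :: let p]>
step 7: <C=(λw. p), E={p↦-2}, K=[arg :: fun :: let p]>
step 8: <C=p, E={p↦-2}, K=[fun :: fun :: let p]>
step 9: <C=p, E={w↦-2, p↦-2}, K=[fun :: let p]>
step 10: <C=((λy. u) 5), E={u↦-2}, K=[let p]>
step 11: <C=(λy. u), E={u↦-2}, K=[arg :: let p]>
step 12: <C=5, E={u↦-2}, K=[fun :: let p]>
step 13: <C=u, E={y↦5, u↦-2}, K=[let p]>
step 14: <C=(((λx. 8) (-2 + -1)) + -1), E={p↦-2}, K=∅>
step 15: <C=((λx. 8) (-2 + -1)), E={p↦-2}, K=[addR]>
step 16: <C=(λx. 8), E={p↦-2}, K=[arg :: addR]>
step 17: <C=(-2 + -1), E={p↦-2}, K=[fun :: addR]>
step 18: <C=-2, E={p↦-2}, K=[addR :: fun :: addR]>
step 19: <C=-1, E={p↦-2}, K=[addL(-2) :: fun :: addR]>
step 20: <C=8, E={x↦-3, p↦-2}, K=[addR]>
step 21: <C=-1, E={p↦-2}, K=[addL(8)]>
→ final value 7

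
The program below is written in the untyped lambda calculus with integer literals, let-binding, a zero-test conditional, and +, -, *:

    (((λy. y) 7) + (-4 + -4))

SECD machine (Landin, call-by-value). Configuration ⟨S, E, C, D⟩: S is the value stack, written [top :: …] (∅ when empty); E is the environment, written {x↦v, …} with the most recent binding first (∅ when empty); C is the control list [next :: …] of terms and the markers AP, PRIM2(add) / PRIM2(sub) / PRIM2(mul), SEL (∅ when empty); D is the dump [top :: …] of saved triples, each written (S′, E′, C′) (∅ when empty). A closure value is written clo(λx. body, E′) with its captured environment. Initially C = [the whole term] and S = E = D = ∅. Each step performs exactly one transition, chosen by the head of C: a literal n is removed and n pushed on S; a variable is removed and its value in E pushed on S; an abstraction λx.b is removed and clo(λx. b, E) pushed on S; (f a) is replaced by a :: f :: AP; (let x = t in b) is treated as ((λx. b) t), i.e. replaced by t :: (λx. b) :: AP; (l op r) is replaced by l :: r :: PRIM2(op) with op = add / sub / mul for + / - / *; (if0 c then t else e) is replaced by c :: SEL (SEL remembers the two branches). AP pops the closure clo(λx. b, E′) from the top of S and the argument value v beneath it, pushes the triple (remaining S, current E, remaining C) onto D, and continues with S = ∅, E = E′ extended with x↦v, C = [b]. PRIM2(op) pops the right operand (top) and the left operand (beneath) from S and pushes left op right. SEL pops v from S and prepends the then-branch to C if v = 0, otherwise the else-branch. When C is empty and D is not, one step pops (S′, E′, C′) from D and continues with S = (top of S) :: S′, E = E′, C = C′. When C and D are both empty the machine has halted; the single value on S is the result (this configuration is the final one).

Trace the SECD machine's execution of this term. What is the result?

0. [S=∅ | E=∅ | C=[(((λy. y) 7) + (-4 + -4))] | D=∅]
1. [S=∅ | E=∅ | C=[((λy. y) 7) :: (-4 + -4) :: PRIM2(add)] | D=∅]
2. [S=∅ | E=∅ | C=[7 :: (λy. y) :: AP :: (-4 + -4) :: PRIM2(add)] | D=∅]
3. [S=[7] | E=∅ | C=[(λy. y) :: AP :: (-4 + -4) :: PRIM2(add)] | D=∅]
4. [S=[clo(λy. y, ∅) :: 7] | E=∅ | C=[AP :: (-4 + -4) :: PRIM2(add)] | D=∅]
5. [S=∅ | E={y↦7} | C=[y] | D=[(∅, ∅, [(-4 + -4) :: PRIM2(add)])]]
6. [S=[7] | E={y↦7} | C=∅ | D=[(∅, ∅, [(-4 + -4) :: PRIM2(add)])]]
7. [S=[7] | E=∅ | C=[(-4 + -4) :: PRIM2(add)] | D=∅]
8. [S=[7] | E=∅ | C=[-4 :: -4 :: PRIM2(add) :: PRIM2(add)] | D=∅]
9. [S=[-4 :: 7] | E=∅ | C=[-4 :: PRIM2(add) :: PRIM2(add)] | D=∅]
10. [S=[-4 :: -4 :: 7] | E=∅ | C=[PRIM2(add) :: PRIM2(add)] | D=∅]
11. [S=[-8 :: 7] | E=∅ | C=[PRIM2(add)] | D=∅]
12. [S=[-1] | E=∅ | C=∅ | D=∅]
→ final value -1

Answer: -1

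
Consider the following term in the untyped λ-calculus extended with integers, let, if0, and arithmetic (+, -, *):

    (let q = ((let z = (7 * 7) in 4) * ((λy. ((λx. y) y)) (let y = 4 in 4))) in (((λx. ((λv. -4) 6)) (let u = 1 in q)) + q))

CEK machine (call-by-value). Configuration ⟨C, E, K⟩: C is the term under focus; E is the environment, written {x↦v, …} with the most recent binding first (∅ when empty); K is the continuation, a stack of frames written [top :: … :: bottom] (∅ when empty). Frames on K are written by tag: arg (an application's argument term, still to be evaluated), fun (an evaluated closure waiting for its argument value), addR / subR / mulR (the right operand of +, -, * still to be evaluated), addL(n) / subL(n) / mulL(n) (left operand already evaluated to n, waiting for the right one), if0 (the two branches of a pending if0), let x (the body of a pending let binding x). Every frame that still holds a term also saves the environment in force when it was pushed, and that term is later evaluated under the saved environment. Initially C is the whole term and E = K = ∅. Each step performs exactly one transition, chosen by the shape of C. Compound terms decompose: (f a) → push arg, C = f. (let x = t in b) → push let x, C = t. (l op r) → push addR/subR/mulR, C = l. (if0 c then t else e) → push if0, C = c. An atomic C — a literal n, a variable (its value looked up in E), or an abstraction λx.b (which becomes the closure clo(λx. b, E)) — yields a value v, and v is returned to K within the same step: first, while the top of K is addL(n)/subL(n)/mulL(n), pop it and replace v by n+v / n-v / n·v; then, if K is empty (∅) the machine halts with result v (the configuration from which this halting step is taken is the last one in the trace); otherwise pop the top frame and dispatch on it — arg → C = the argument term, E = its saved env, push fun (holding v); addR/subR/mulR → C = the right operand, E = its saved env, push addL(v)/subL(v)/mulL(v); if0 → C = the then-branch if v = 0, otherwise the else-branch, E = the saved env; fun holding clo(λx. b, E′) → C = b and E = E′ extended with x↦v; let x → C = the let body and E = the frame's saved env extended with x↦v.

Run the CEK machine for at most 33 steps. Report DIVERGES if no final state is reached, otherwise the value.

Answer: 12

Execution trace:
step 0: <C=(let q = ((let z = (7 * 7) in 4) * ((λy. ((λx. y) y)) (let y = 4 in 4))) in (((λx. ((λv. -4) 6)) (let u = 1 in q)) + q)), E=∅, K=∅>
step 1: <C=((let z = (7 * 7) in 4) * ((λy. ((λx. y) y)) (let y = 4 in 4))), E=∅, K=[let q]>
step 2: <C=(let z = (7 * 7) in 4), E=∅, K=[mulR :: let q]>
step 3: <C=(7 * 7), E=∅, K=[let z :: mulR :: let q]>
step 4: <C=7, E=∅, K=[mulR :: let z :: mulR :: let q]>
step 5: <C=7, E=∅, K=[mulL(7) :: let z :: mulR :: let q]>
step 6: <C=4, E={z↦49}, K=[mulR :: let q]>
step 7: <C=((λy. ((λx. y) y)) (let y = 4 in 4)), E=∅, K=[mulL(4) :: let q]>
step 8: <C=(λy. ((λx. y) y)), E=∅, K=[arg :: mulL(4) :: let q]>
step 9: <C=(let y = 4 in 4), E=∅, K=[fun :: mulL(4) :: let q]>
step 10: <C=4, E=∅, K=[let y :: fun :: mulL(4) :: let q]>
step 11: <C=4, E={y↦4}, K=[fun :: mulL(4) :: let q]>
step 12: <C=((λx. y) y), E={y↦4}, K=[mulL(4) :: let q]>
step 13: <C=(λx. y), E={y↦4}, K=[arg :: mulL(4) :: let q]>
step 14: <C=y, E={y↦4}, K=[fun :: mulL(4) :: let q]>
step 15: <C=y, E={x↦4, y↦4}, K=[mulL(4) :: let q]>
step 16: <C=(((λx. ((λv. -4) 6)) (let u = 1 in q)) + q), E={q↦16}, K=∅>
step 17: <C=((λx. ((λv. -4) 6)) (let u = 1 in q)), E={q↦16}, K=[addR]>
step 18: <C=(λx. ((λv. -4) 6)), E={q↦16}, K=[arg :: addR]>
step 19: <C=(let u = 1 in q), E={q↦16}, K=[fun :: addR]>
step 20: <C=1, E={q↦16}, K=[let u :: fun :: addR]>
step 21: <C=q, E={u↦1, q↦16}, K=[fun :: addR]>
step 22: <C=((λv. -4) 6), E={x↦16, q↦16}, K=[addR]>
step 23: <C=(λv. -4), E={x↦16, q↦16}, K=[arg :: addR]>
step 24: <C=6, E={x↦16, q↦16}, K=[fun :: addR]>
step 25: <C=-4, E={v↦6, x↦16, q↦16}, K=[addR]>
step 26: <C=q, E={q↦16}, K=[addL(-4)]>
→ final value 12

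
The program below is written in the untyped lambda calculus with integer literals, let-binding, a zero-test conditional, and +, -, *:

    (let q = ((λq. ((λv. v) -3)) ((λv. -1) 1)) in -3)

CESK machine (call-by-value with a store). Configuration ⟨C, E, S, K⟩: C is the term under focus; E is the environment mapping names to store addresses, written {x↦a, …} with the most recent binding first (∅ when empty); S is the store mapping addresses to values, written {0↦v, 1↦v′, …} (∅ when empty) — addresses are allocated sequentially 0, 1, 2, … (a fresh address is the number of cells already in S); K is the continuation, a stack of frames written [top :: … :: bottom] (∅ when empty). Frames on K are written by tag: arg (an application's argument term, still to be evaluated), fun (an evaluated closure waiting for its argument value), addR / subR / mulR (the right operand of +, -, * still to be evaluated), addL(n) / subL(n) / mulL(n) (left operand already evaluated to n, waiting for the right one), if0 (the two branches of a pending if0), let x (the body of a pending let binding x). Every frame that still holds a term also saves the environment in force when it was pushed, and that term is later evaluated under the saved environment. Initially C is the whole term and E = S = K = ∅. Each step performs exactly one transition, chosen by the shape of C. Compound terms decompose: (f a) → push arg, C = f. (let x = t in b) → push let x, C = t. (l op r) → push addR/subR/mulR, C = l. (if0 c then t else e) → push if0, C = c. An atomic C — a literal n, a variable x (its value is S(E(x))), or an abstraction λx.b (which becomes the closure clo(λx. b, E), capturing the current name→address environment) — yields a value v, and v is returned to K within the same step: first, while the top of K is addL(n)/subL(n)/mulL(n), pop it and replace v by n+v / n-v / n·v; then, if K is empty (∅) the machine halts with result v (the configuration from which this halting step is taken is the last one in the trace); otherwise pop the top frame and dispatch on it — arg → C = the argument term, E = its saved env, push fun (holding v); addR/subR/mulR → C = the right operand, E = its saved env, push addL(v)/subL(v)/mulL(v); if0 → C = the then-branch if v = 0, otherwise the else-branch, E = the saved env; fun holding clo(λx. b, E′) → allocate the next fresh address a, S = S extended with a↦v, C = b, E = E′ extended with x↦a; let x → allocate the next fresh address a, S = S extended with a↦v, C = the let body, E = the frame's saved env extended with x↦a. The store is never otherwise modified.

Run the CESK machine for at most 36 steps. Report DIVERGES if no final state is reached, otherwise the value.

step 0: <C=(let q = ((λq. ((λv. v) -3)) ((λv. -1) 1)) in -3), E=∅, S=∅, K=∅>
step 1: <C=((λq. ((λv. v) -3)) ((λv. -1) 1)), E=∅, S=∅, K=[let q]>
step 2: <C=(λq. ((λv. v) -3)), E=∅, S=∅, K=[arg :: let q]>
step 3: <C=((λv. -1) 1), E=∅, S=∅, K=[fun :: let q]>
step 4: <C=(λv. -1), E=∅, S=∅, K=[arg :: fun :: let q]>
step 5: <C=1, E=∅, S=∅, K=[fun :: fun :: let q]>
step 6: <C=-1, E={v↦0}, S={0↦1}, K=[fun :: let q]>
step 7: <C=((λv. v) -3), E={q↦1}, S={0↦1, 1↦-1}, K=[let q]>
step 8: <C=(λv. v), E={q↦1}, S={0↦1, 1↦-1}, K=[arg :: let q]>
step 9: <C=-3, E={q↦1}, S={0↦1, 1↦-1}, K=[fun :: let q]>
step 10: <C=v, E={v↦2, q↦1}, S={0↦1, 1↦-1, 2↦-3}, K=[let q]>
step 11: <C=-3, E={q↦3}, S={0↦1, 1↦-1, 2↦-3, 3↦-3}, K=∅>
→ final value -3

Answer: -3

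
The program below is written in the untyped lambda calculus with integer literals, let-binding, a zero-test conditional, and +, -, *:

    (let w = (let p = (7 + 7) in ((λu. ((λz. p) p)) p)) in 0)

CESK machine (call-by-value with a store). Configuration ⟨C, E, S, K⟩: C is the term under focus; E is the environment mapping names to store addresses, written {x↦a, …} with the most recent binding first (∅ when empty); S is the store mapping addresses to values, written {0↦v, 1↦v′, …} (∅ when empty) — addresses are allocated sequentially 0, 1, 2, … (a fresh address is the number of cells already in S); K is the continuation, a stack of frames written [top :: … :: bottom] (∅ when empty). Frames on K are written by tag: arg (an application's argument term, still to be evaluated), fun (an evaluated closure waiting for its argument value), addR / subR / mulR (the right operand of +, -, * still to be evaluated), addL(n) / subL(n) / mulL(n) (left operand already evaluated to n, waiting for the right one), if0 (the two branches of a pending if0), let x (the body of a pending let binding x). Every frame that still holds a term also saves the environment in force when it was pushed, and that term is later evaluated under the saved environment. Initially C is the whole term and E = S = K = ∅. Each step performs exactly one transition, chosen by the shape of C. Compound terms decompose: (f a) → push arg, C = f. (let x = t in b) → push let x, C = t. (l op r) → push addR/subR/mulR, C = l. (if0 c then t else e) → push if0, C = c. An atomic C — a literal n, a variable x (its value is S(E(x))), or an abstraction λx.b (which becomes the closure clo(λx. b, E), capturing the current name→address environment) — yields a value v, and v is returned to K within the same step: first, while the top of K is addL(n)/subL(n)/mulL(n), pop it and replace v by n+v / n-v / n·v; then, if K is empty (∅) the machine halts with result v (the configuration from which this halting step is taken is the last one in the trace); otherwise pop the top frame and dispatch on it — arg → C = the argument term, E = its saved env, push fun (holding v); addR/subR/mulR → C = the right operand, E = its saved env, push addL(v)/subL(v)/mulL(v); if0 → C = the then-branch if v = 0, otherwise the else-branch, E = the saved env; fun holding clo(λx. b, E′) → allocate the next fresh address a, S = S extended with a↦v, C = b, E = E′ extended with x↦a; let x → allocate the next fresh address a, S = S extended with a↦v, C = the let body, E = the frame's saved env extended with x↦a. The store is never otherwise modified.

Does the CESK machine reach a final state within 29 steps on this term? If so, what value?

Answer: 0

Execution trace:
[0] <C=(let w = (let p = (7 + 7) in ((λu. ((λz. p) p)) p)) in 0), E=∅, S=∅, K=∅>
[1] <C=(let p = (7 + 7) in ((λu. ((λz. p) p)) p)), E=∅, S=∅, K=[let w]>
[2] <C=(7 + 7), E=∅, S=∅, K=[let p :: let w]>
[3] <C=7, E=∅, S=∅, K=[addR :: let p :: let w]>
[4] <C=7, E=∅, S=∅, K=[addL(7) :: let p :: let w]>
[5] <C=((λu. ((λz. p) p)) p), E={p↦0}, S={0↦14}, K=[let w]>
[6] <C=(λu. ((λz. p) p)), E={p↦0}, S={0↦14}, K=[arg :: let w]>
[7] <C=p, E={p↦0}, S={0↦14}, K=[fun :: let w]>
[8] <C=((λz. p) p), E={u↦1, p↦0}, S={0↦14, 1↦14}, K=[let w]>
[9] <C=(λz. p), E={u↦1, p↦0}, S={0↦14, 1↦14}, K=[arg :: let w]>
[10] <C=p, E={u↦1, p↦0}, S={0↦14, 1↦14}, K=[fun :: let w]>
[11] <C=p, E={z↦2, u↦1, p↦0}, S={0↦14, 1↦14, 2↦14}, K=[let w]>
[12] <C=0, E={w↦3}, S={0↦14, 1↦14, 2↦14, 3↦14}, K=∅>
→ final value 0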